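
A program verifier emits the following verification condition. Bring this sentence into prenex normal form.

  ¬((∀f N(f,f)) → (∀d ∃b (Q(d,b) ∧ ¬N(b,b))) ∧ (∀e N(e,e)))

∀f ∃d ∀b ∃e (N(f,f) ∧ (¬Q(d,b) ∨ N(b,b) ∨ ¬N(e,e)))

Eliminate → and ↔ using ¬ and ∨.
  ¬(¬(∀f N(f,f)) ∨ (∀d ∃b (Q(d,b) ∧ ¬N(b,b))) ∧ (∀e N(e,e)))
Move each ¬ inward, flipping quantifiers it crosses:
  (∀f N(f,f)) ∧ ((∃d ∀b (¬Q(d,b) ∨ N(b,b))) ∨ (∃e ¬N(e,e)))
Pull the quantifiers to the front (each side's bound variable is not free in the other side):
  ∀f ∃d ∀b ∃e (N(f,f) ∧ (¬Q(d,b) ∨ N(b,b) ∨ ¬N(e,e)))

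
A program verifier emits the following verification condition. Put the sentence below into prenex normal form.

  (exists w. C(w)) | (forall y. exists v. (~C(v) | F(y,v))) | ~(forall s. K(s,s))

exists w. forall y. exists v. exists s. (C(w) | ~C(v) | F(y,v) | ~K(s,s))

Move each ¬ inward, flipping quantifiers it crosses:
  (exists w. C(w)) | (forall y. exists v. (~C(v) | F(y,v))) | (exists s. ~K(s,s))
Extract every quantifier outward, since the variables are now distinct and don't occur free across branches:
  exists w. forall y. exists v. exists s. (C(w) | ~C(v) | F(y,v) | ~K(s,s))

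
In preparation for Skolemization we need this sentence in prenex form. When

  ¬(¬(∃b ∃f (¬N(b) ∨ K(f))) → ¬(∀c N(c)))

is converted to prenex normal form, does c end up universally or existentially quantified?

universal

Eliminate → and ↔ using ¬ and ∨.
  ¬(¬¬(∃b ∃f (¬N(b) ∨ K(f))) ∨ ¬(∀c N(c)))
Move each ¬ inward, flipping quantifiers it crosses:
  (∀b ∀f (N(b) ∧ ¬K(f))) ∧ (∀c N(c))
All bound variables are already distinct, so no renaming is needed.
Extract every quantifier outward, since the variables are now distinct and don't occur free across branches:
  ∀b ∀f ∀c (N(b) ∧ ¬K(f) ∧ N(c))
The quantifier ∀c sits under an even number of negations (counting the antecedent side of each →), so it remains universal.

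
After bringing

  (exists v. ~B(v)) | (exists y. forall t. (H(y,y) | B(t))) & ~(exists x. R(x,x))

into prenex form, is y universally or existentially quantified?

Drive negations inward (¬∀x A ≡ ∃x ¬A, ¬∃x A ≡ ∀x ¬A, De Morgan for ∧/∨):
  (exists v. ~B(v)) | (exists y. forall t. (H(y,y) | B(t))) & (forall x. ~R(x,x))
All bound variables are already distinct, so no renaming is needed.
Finally move all quantifiers to the prefix:
  exists v. exists y. forall t. forall x. (~B(v) | (H(y,y) | B(t)) & ~R(x,x))
The quantifier exists y sits under an even number of negations, so it remains existential.

existential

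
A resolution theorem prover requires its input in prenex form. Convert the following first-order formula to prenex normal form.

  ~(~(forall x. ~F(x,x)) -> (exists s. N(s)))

exists x. forall s. (F(x,x) & ~N(s))

First replace A → B with ¬A ∨ B.
  ~(~~(forall x. ~F(x,x)) | (exists s. N(s)))
Push ¬ through the quantifiers and connectives to reach negation normal form:
  (exists x. F(x,x)) & (forall s. ~N(s))
Extract every quantifier outward, since the variables are now distinct and don't occur free across branches:
  exists x. forall s. (F(x,x) & ~N(s))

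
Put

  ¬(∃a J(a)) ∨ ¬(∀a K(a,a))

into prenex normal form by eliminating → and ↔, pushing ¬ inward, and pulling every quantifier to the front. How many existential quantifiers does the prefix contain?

1

Move each ¬ inward, flipping quantifiers it crosses:
  (∀a ¬J(a)) ∨ (∃a ¬K(a,a))
Rename bound variables to avoid capture: a↦p.
  (∀a ¬J(a)) ∨ (∃p ¬K(p,p))
Finally move all quantifiers to the prefix:
  ∀a ∃p (¬J(a) ∨ ¬K(p,p))
The prefix is ∀a ∃p: 1 universal, 1 existential.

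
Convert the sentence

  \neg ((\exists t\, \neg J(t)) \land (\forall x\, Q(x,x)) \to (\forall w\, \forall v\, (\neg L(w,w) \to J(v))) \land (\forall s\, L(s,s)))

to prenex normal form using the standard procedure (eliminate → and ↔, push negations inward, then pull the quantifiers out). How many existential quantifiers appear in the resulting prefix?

First replace A → B with ¬A ∨ B.
  \neg (\neg ((\exists t\, \neg J(t)) \land (\forall x\, Q(x,x))) \lor (\forall w\, \forall v\, (\neg \neg L(w,w) \lor J(v))) \land (\forall s\, L(s,s)))
Move each ¬ inward, flipping quantifiers it crosses:
  (\exists t\, \neg J(t)) \land (\forall x\, Q(x,x)) \land ((\exists w\, \exists v\, (\neg L(w,w) \land \neg J(v))) \lor (\exists s\, \neg L(s,s)))
Pull the quantifiers to the front (each side's bound variable is not free in the other side):
  \exists t\, \forall x\, \exists w\, \exists v\, \exists s\, (\neg J(t) \land Q(x,x) \land (\neg L(w,w) \land \neg J(v) \lor \neg L(s,s)))
The prefix is \exists t \forall x \exists w \exists v \exists s: 1 universal, 4 existential.

4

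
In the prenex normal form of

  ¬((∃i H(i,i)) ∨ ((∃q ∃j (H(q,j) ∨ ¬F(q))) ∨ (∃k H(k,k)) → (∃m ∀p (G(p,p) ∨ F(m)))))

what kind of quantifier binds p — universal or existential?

Rewrite implications/biconditionals: A → B as ¬A ∨ B.
  ¬((∃i H(i,i)) ∨ ¬((∃q ∃j (H(q,j) ∨ ¬F(q))) ∨ (∃k H(k,k))) ∨ (∃m ∀p (G(p,p) ∨ F(m))))
Push ¬ through the quantifiers and connectives to reach negation normal form:
  (∀i ¬H(i,i)) ∧ ((∃q ∃j (H(q,j) ∨ ¬F(q))) ∨ (∃k H(k,k))) ∧ (∀m ∃p (¬G(p,p) ∧ ¬F(m)))
Pull the quantifiers to the front (each side's bound variable is not free in the other side):
  ∀i ∃q ∃j ∃k ∀m ∃p (¬H(i,i) ∧ (H(q,j) ∨ ¬F(q) ∨ H(k,k)) ∧ ¬G(p,p) ∧ ¬F(m))
The quantifier ∀p sits under an odd number of negations (counting the antecedent side of each →), so it flips to ∃p.

existential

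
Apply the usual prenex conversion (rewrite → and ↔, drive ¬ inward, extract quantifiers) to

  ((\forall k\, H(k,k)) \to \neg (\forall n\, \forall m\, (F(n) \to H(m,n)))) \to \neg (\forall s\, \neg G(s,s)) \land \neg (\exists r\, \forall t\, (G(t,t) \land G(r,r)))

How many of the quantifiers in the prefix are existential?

2

Rewrite implications/biconditionals: A → B as ¬A ∨ B.
  \neg (\neg (\forall k\, H(k,k)) \lor \neg (\forall n\, \forall m\, (\neg F(n) \lor H(m,n)))) \lor \neg (\forall s\, \neg G(s,s)) \land \neg (\exists r\, \forall t\, (G(t,t) \land G(r,r)))
Drive negations inward (¬∀x A ≡ ∃x ¬A, ¬∃x A ≡ ∀x ¬A, De Morgan for ∧/∨):
  (\forall k\, H(k,k)) \land (\forall n\, \forall m\, (\neg F(n) \lor H(m,n))) \lor (\exists s\, G(s,s)) \land (\forall r\, \exists t\, (\neg G(t,t) \lor \neg G(r,r)))
Extract every quantifier outward, since the variables are now distinct and don't occur free across branches:
  \forall k\, \forall n\, \forall m\, \exists s\, \forall r\, \exists t\, (H(k,k) \land (\neg F(n) \lor H(m,n)) \lor G(s,s) \land (\neg G(t,t) \lor \neg G(r,r)))
The prefix is \forall k \forall n \forall m \exists s \forall r \exists t: 4 universal, 2 existential.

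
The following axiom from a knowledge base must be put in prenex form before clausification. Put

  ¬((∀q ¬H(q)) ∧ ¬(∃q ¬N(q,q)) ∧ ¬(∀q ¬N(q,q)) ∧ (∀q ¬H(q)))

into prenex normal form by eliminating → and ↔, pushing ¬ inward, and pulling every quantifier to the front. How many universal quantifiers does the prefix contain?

1

Push ¬ through the quantifiers and connectives to reach negation normal form:
  (∃q H(q)) ∨ (∃q ¬N(q,q)) ∨ (∀q ¬N(q,q)) ∨ (∃q H(q))
Give each quantifier a distinct variable: q↦a, q↦v, q↦x.
  (∃q H(q)) ∨ (∃a ¬N(a,a)) ∨ (∀v ¬N(v,v)) ∨ (∃x H(x))
Pull the quantifiers to the front (each side's bound variable is not free in the other side):
  ∃q ∃a ∀v ∃x (H(q) ∨ ¬N(a,a) ∨ ¬N(v,v) ∨ H(x))
The prefix is ∃q ∃a ∀v ∃x: 1 universal, 3 existential.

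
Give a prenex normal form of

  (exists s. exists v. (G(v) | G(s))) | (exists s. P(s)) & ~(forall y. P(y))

Move each ¬ inward, flipping quantifiers it crosses:
  (exists s. exists v. (G(v) | G(s))) | (exists s. P(s)) & (exists y. ~P(y))
Give each quantifier a distinct variable: s↦u1.
  (exists s. exists v. (G(v) | G(s))) | (exists u1. P(u1)) & (exists y. ~P(y))
Extract every quantifier outward, since the variables are now distinct and don't occur free across branches:
  exists s. exists v. exists u1. exists y. (G(v) | G(s) | P(u1) & ~P(y))

exists s. exists v. exists u1. exists y. (G(v) | G(s) | P(u1) & ~P(y))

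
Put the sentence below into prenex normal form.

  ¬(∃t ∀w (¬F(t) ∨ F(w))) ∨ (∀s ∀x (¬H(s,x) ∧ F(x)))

Drive negations inward (¬∀x A ≡ ∃x ¬A, ¬∃x A ≡ ∀x ¬A, De Morgan for ∧/∨):
  (∀t ∃w (F(t) ∧ ¬F(w))) ∨ (∀s ∀x (¬H(s,x) ∧ F(x)))
All bound variables are already distinct, so no renaming is needed.
Finally move all quantifiers to the prefix:
  ∀t ∃w ∀s ∀x (F(t) ∧ ¬F(w) ∨ ¬H(s,x) ∧ F(x))

∀t ∃w ∀s ∀x (F(t) ∧ ¬F(w) ∨ ¬H(s,x) ∧ F(x))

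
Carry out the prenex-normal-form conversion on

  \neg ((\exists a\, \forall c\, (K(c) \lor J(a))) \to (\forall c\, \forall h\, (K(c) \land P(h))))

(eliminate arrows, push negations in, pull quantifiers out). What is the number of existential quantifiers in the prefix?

Rewrite implications/biconditionals: A → B as ¬A ∨ B.
  \neg (\neg (\exists a\, \forall c\, (K(c) \lor J(a))) \lor (\forall c\, \forall h\, (K(c) \land P(h))))
Drive negations inward (¬∀x A ≡ ∃x ¬A, ¬∃x A ≡ ∀x ¬A, De Morgan for ∧/∨):
  (\exists a\, \forall c\, (K(c) \lor J(a))) \land (\exists c\, \exists h\, (\neg K(c) \lor \neg P(h)))
Give each quantifier a distinct variable: c↦w1.
  (\exists a\, \forall c\, (K(c) \lor J(a))) \land (\exists w1\, \exists h\, (\neg K(w1) \lor \neg P(h)))
Extract every quantifier outward, since the variables are now distinct and don't occur free across branches:
  \exists a\, \forall c\, \exists w1\, \exists h\, ((K(c) \lor J(a)) \land (\neg K(w1) \lor \neg P(h)))
The prefix is \exists a \forall c \exists w1 \exists h: 1 universal, 3 existential.

3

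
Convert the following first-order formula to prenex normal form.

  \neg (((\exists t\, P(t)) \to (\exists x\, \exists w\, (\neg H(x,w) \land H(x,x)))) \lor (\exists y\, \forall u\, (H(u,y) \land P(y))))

\exists t\, \forall x\, \forall w\, \forall y\, \exists u\, (P(t) \land (H(x,w) \lor \neg H(x,x)) \land (\neg H(u,y) \lor \neg P(y)))

First replace A → B with ¬A ∨ B.
  \neg (\neg (\exists t\, P(t)) \lor (\exists x\, \exists w\, (\neg H(x,w) \land H(x,x))) \lor (\exists y\, \forall u\, (H(u,y) \land P(y))))
Drive negations inward (¬∀x A ≡ ∃x ¬A, ¬∃x A ≡ ∀x ¬A, De Morgan for ∧/∨):
  (\exists t\, P(t)) \land (\forall x\, \forall w\, (H(x,w) \lor \neg H(x,x))) \land (\forall y\, \exists u\, (\neg H(u,y) \lor \neg P(y)))
All bound variables are already distinct, so no renaming is needed.
Extract every quantifier outward, since the variables are now distinct and don't occur free across branches:
  \exists t\, \forall x\, \forall w\, \forall y\, \exists u\, (P(t) \land (H(x,w) \lor \neg H(x,x)) \land (\neg H(u,y) \lor \neg P(y)))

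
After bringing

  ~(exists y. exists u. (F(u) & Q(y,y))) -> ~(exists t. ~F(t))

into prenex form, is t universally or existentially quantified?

universal

Rewrite implications/biconditionals: A → B as ¬A ∨ B.
  ~~(exists y. exists u. (F(u) & Q(y,y))) | ~(exists t. ~F(t))
Push ¬ through the quantifiers and connectives to reach negation normal form:
  (exists y. exists u. (F(u) & Q(y,y))) | (forall t. F(t))
All bound variables are already distinct, so no renaming is needed.
Pull the quantifiers to the front (each side's bound variable is not free in the other side):
  exists y. exists u. forall t. (F(u) & Q(y,y) | F(t))
The quantifier exists t sits under an odd number of negations (counting the antecedent side of each →), so it flips to forall t.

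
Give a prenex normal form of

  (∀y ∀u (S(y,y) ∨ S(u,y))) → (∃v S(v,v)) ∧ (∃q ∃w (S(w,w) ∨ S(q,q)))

∃y ∃u ∃v ∃q ∃w (¬S(y,y) ∧ ¬S(u,y) ∨ S(v,v) ∧ (S(w,w) ∨ S(q,q)))

Eliminate → and ↔ using ¬ and ∨.
  ¬(∀y ∀u (S(y,y) ∨ S(u,y))) ∨ (∃v S(v,v)) ∧ (∃q ∃w (S(w,w) ∨ S(q,q)))
Drive negations inward (¬∀x A ≡ ∃x ¬A, ¬∃x A ≡ ∀x ¬A, De Morgan for ∧/∨):
  (∃y ∃u (¬S(y,y) ∧ ¬S(u,y))) ∨ (∃v S(v,v)) ∧ (∃q ∃w (S(w,w) ∨ S(q,q)))
Finally move all quantifiers to the prefix:
  ∃y ∃u ∃v ∃q ∃w (¬S(y,y) ∧ ¬S(u,y) ∨ S(v,v) ∧ (S(w,w) ∨ S(q,q)))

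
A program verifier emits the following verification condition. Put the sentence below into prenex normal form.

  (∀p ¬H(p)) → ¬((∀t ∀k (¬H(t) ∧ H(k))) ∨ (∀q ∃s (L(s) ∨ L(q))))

∃p ∃t ∃k ∃q ∀s (H(p) ∨ (H(t) ∨ ¬H(k)) ∧ ¬L(s) ∧ ¬L(q))

Eliminate → and ↔ using ¬ and ∨.
  ¬(∀p ¬H(p)) ∨ ¬((∀t ∀k (¬H(t) ∧ H(k))) ∨ (∀q ∃s (L(s) ∨ L(q))))
Move each ¬ inward, flipping quantifiers it crosses:
  (∃p H(p)) ∨ (∃t ∃k (H(t) ∨ ¬H(k))) ∧ (∃q ∀s (¬L(s) ∧ ¬L(q)))
All bound variables are already distinct, so no renaming is needed.
Finally move all quantifiers to the prefix:
  ∃p ∃t ∃k ∃q ∀s (H(p) ∨ (H(t) ∨ ¬H(k)) ∧ ¬L(s) ∧ ¬L(q))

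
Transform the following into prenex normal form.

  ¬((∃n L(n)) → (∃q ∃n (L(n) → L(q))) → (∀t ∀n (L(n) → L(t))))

Eliminate → and ↔ using ¬ and ∨.
  ¬(¬(∃n L(n)) ∨ ¬(∃q ∃n (¬L(n) ∨ L(q))) ∨ (∀t ∀n (¬L(n) ∨ L(t))))
Drive negations inward (¬∀x A ≡ ∃x ¬A, ¬∃x A ≡ ∀x ¬A, De Morgan for ∧/∨):
  (∃n L(n)) ∧ (∃q ∃n (¬L(n) ∨ L(q))) ∧ (∃t ∃n (L(n) ∧ ¬L(t)))
Standardize variables apart so no two quantifiers bind the same name: n↦y, n↦z1.
  (∃n L(n)) ∧ (∃q ∃y (¬L(y) ∨ L(q))) ∧ (∃t ∃z1 (L(z1) ∧ ¬L(t)))
Pull the quantifiers to the front (each side's bound variable is not free in the other side):
  ∃n ∃q ∃y ∃t ∃z1 (L(n) ∧ (¬L(y) ∨ L(q)) ∧ L(z1) ∧ ¬L(t))

∃n ∃q ∃y ∃t ∃z1 (L(n) ∧ (¬L(y) ∨ L(q)) ∧ L(z1) ∧ ¬L(t))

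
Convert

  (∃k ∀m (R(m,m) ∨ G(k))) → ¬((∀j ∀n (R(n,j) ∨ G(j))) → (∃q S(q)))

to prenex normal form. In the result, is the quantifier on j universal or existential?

Rewrite implications/biconditionals: A → B as ¬A ∨ B.
  ¬(∃k ∀m (R(m,m) ∨ G(k))) ∨ ¬(¬(∀j ∀n (R(n,j) ∨ G(j))) ∨ (∃q S(q)))
Push ¬ through the quantifiers and connectives to reach negation normal form:
  (∀k ∃m (¬R(m,m) ∧ ¬G(k))) ∨ (∀j ∀n (R(n,j) ∨ G(j))) ∧ (∀q ¬S(q))
Pull the quantifiers to the front (each side's bound variable is not free in the other side):
  ∀k ∃m ∀j ∀n ∀q (¬R(m,m) ∧ ¬G(k) ∨ (R(n,j) ∨ G(j)) ∧ ¬S(q))
The quantifier ∀j sits under an even number of negations (counting the antecedent side of each →), so it remains universal.

universal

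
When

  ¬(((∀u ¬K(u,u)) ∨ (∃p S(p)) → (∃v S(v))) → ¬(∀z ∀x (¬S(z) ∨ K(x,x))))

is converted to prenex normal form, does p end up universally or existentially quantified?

Eliminate → and ↔ using ¬ and ∨.
  ¬(¬(¬((∀u ¬K(u,u)) ∨ (∃p S(p))) ∨ (∃v S(v))) ∨ ¬(∀z ∀x (¬S(z) ∨ K(x,x))))
Push ¬ through the quantifiers and connectives to reach negation normal form:
  ((∃u K(u,u)) ∧ (∀p ¬S(p)) ∨ (∃v S(v))) ∧ (∀z ∀x (¬S(z) ∨ K(x,x)))
All bound variables are already distinct, so no renaming is needed.
Pull the quantifiers to the front (each side's bound variable is not free in the other side):
  ∃u ∀p ∃v ∀z ∀x ((K(u,u) ∧ ¬S(p) ∨ S(v)) ∧ (¬S(z) ∨ K(x,x)))
The quantifier ∃p sits under an odd number of negations (counting the antecedent side of each →), so it flips to ∀p.

universal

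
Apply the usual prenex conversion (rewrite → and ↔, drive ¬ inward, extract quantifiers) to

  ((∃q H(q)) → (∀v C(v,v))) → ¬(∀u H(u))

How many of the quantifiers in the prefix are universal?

Rewrite implications/biconditionals: A → B as ¬A ∨ B.
  ¬(¬(∃q H(q)) ∨ (∀v C(v,v))) ∨ ¬(∀u H(u))
Drive negations inward (¬∀x A ≡ ∃x ¬A, ¬∃x A ≡ ∀x ¬A, De Morgan for ∧/∨):
  (∃q H(q)) ∧ (∃v ¬C(v,v)) ∨ (∃u ¬H(u))
All bound variables are already distinct, so no renaming is needed.
Pull the quantifiers to the front (each side's bound variable is not free in the other side):
  ∃q ∃v ∃u (H(q) ∧ ¬C(v,v) ∨ ¬H(u))
The prefix is ∃q ∃v ∃u: 0 universal, 3 existential.

0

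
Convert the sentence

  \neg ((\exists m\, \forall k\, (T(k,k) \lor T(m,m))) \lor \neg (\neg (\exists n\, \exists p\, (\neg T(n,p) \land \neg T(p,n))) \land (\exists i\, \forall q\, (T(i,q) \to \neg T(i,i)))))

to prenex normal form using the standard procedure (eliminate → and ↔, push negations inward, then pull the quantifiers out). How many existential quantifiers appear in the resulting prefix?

First replace A → B with ¬A ∨ B.
  \neg ((\exists m\, \forall k\, (T(k,k) \lor T(m,m))) \lor \neg (\neg (\exists n\, \exists p\, (\neg T(n,p) \land \neg T(p,n))) \land (\exists i\, \forall q\, (\neg T(i,q) \lor \neg T(i,i)))))
Move each ¬ inward, flipping quantifiers it crosses:
  (\forall m\, \exists k\, (\neg T(k,k) \land \neg T(m,m))) \land (\forall n\, \forall p\, (T(n,p) \lor T(p,n))) \land (\exists i\, \forall q\, (\neg T(i,q) \lor \neg T(i,i)))
Finally move all quantifiers to the prefix:
  \forall m\, \exists k\, \forall n\, \forall p\, \exists i\, \forall q\, (\neg T(k,k) \land \neg T(m,m) \land (T(n,p) \lor T(p,n)) \land (\neg T(i,q) \lor \neg T(i,i)))
The prefix is \forall m \exists k \forall n \forall p \exists i \forall q: 4 universal, 2 existential.

2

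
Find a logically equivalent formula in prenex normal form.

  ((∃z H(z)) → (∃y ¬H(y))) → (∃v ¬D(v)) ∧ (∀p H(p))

Eliminate → and ↔ using ¬ and ∨.
  ¬(¬(∃z H(z)) ∨ (∃y ¬H(y))) ∨ (∃v ¬D(v)) ∧ (∀p H(p))
Drive negations inward (¬∀x A ≡ ∃x ¬A, ¬∃x A ≡ ∀x ¬A, De Morgan for ∧/∨):
  (∃z H(z)) ∧ (∀y H(y)) ∨ (∃v ¬D(v)) ∧ (∀p H(p))
All bound variables are already distinct, so no renaming is needed.
Extract every quantifier outward, since the variables are now distinct and don't occur free across branches:
  ∃z ∀y ∃v ∀p (H(z) ∧ H(y) ∨ ¬D(v) ∧ H(p))

∃z ∀y ∃v ∀p (H(z) ∧ H(y) ∨ ¬D(v) ∧ H(p))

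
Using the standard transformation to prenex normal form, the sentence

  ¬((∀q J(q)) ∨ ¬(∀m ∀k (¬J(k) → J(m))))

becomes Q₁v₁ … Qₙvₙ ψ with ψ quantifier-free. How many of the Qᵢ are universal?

First replace A → B with ¬A ∨ B.
  ¬((∀q J(q)) ∨ ¬(∀m ∀k (¬¬J(k) ∨ J(m))))
Drive negations inward (¬∀x A ≡ ∃x ¬A, ¬∃x A ≡ ∀x ¬A, De Morgan for ∧/∨):
  (∃q ¬J(q)) ∧ (∀m ∀k (J(k) ∨ J(m)))
Finally move all quantifiers to the prefix:
  ∃q ∀m ∀k (¬J(q) ∧ (J(k) ∨ J(m)))
The prefix is ∃q ∀m ∀k: 2 universal, 1 existential.

2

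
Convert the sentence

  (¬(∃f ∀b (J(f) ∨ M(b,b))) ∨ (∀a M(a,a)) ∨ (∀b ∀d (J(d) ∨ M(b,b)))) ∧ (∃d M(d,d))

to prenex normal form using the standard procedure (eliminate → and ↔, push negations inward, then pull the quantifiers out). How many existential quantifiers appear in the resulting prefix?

2

Push ¬ through the quantifiers and connectives to reach negation normal form:
  ((∀f ∃b (¬J(f) ∧ ¬M(b,b))) ∨ (∀a M(a,a)) ∨ (∀b ∀d (J(d) ∨ M(b,b)))) ∧ (∃d M(d,d))
Give each quantifier a distinct variable: b↦z1, d↦u.
  ((∀f ∃b (¬J(f) ∧ ¬M(b,b))) ∨ (∀a M(a,a)) ∨ (∀z1 ∀d (J(d) ∨ M(z1,z1)))) ∧ (∃u M(u,u))
Extract every quantifier outward, since the variables are now distinct and don't occur free across branches:
  ∀f ∃b ∀a ∀z1 ∀d ∃u ((¬J(f) ∧ ¬M(b,b) ∨ M(a,a) ∨ J(d) ∨ M(z1,z1)) ∧ M(u,u))
The prefix is ∀f ∃b ∀a ∀z1 ∀d ∃u: 4 universal, 2 existential.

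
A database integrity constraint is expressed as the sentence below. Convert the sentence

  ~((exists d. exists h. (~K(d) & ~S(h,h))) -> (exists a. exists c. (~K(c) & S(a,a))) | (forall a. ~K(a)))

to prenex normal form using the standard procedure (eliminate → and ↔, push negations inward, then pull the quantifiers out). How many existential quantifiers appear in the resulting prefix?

Eliminate → and ↔ using ¬ and ∨.
  ~(~(exists d. exists h. (~K(d) & ~S(h,h))) | (exists a. exists c. (~K(c) & S(a,a))) | (forall a. ~K(a)))
Drive negations inward (¬∀x A ≡ ∃x ¬A, ¬∃x A ≡ ∀x ¬A, De Morgan for ∧/∨):
  (exists d. exists h. (~K(d) & ~S(h,h))) & (forall a. forall c. (K(c) | ~S(a,a))) & (exists a. K(a))
Give each quantifier a distinct variable: a↦v1.
  (exists d. exists h. (~K(d) & ~S(h,h))) & (forall a. forall c. (K(c) | ~S(a,a))) & (exists v1. K(v1))
Finally move all quantifiers to the prefix:
  exists d. exists h. forall a. forall c. exists v1. (~K(d) & ~S(h,h) & (K(c) | ~S(a,a)) & K(v1))
The prefix is exists d exists h forall a forall c exists v1: 2 universal, 3 existential.

3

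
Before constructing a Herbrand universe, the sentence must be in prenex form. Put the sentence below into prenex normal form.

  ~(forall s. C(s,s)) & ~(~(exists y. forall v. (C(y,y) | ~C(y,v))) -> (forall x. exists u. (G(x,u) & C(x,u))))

Eliminate → and ↔ using ¬ and ∨.
  ~(forall s. C(s,s)) & ~(~~(exists y. forall v. (C(y,y) | ~C(y,v))) | (forall x. exists u. (G(x,u) & C(x,u))))
Move each ¬ inward, flipping quantifiers it crosses:
  (exists s. ~C(s,s)) & (forall y. exists v. (~C(y,y) & C(y,v))) & (exists x. forall u. (~G(x,u) | ~C(x,u)))
All bound variables are already distinct, so no renaming is needed.
Finally move all quantifiers to the prefix:
  exists s. forall y. exists v. exists x. forall u. (~C(s,s) & ~C(y,y) & C(y,v) & (~G(x,u) | ~C(x,u)))

exists s. forall y. exists v. exists x. forall u. (~C(s,s) & ~C(y,y) & C(y,v) & (~G(x,u) | ~C(x,u)))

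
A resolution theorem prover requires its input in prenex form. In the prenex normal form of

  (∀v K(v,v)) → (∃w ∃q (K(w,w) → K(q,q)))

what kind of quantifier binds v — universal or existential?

First replace A → B with ¬A ∨ B.
  ¬(∀v K(v,v)) ∨ (∃w ∃q (¬K(w,w) ∨ K(q,q)))
Push ¬ through the quantifiers and connectives to reach negation normal form:
  (∃v ¬K(v,v)) ∨ (∃w ∃q (¬K(w,w) ∨ K(q,q)))
Extract every quantifier outward, since the variables are now distinct and don't occur free across branches:
  ∃v ∃w ∃q (¬K(v,v) ∨ ¬K(w,w) ∨ K(q,q))
The quantifier ∀v sits under an odd number of negations (counting the antecedent side of each →), so it flips to ∃v.

existential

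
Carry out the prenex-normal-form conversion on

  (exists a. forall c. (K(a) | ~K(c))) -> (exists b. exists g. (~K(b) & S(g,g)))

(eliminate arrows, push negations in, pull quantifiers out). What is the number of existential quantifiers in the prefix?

3

Rewrite implications/biconditionals: A → B as ¬A ∨ B.
  ~(exists a. forall c. (K(a) | ~K(c))) | (exists b. exists g. (~K(b) & S(g,g)))
Push ¬ through the quantifiers and connectives to reach negation normal form:
  (forall a. exists c. (~K(a) & K(c))) | (exists b. exists g. (~K(b) & S(g,g)))
All bound variables are already distinct, so no renaming is needed.
Pull the quantifiers to the front (each side's bound variable is not free in the other side):
  forall a. exists c. exists b. exists g. (~K(a) & K(c) | ~K(b) & S(g,g))
The prefix is forall a exists c exists b exists g: 1 universal, 3 existential.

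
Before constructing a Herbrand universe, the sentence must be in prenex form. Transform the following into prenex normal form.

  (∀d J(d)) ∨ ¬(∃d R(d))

Push ¬ through the quantifiers and connectives to reach negation normal form:
  (∀d J(d)) ∨ (∀d ¬R(d))
Standardize variables apart so no two quantifiers bind the same name: d↦z.
  (∀d J(d)) ∨ (∀z ¬R(z))
Extract every quantifier outward, since the variables are now distinct and don't occur free across branches:
  ∀d ∀z (J(d) ∨ ¬R(z))

∀d ∀z (J(d) ∨ ¬R(z))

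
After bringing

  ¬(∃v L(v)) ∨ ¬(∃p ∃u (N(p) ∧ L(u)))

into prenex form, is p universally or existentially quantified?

Move each ¬ inward, flipping quantifiers it crosses:
  (∀v ¬L(v)) ∨ (∀p ∀u (¬N(p) ∨ ¬L(u)))
All bound variables are already distinct, so no renaming is needed.
Pull the quantifiers to the front (each side's bound variable is not free in the other side):
  ∀v ∀p ∀u (¬L(v) ∨ ¬N(p) ∨ ¬L(u))
The quantifier ∃p sits under an odd number of negations, so it flips to ∀p.

universal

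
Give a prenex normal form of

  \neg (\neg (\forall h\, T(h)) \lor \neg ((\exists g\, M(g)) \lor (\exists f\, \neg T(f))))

Move each ¬ inward, flipping quantifiers it crosses:
  (\forall h\, T(h)) \land ((\exists g\, M(g)) \lor (\exists f\, \neg T(f)))
Finally move all quantifiers to the prefix:
  \forall h\, \exists g\, \exists f\, (T(h) \land (M(g) \lor \neg T(f)))

\forall h\, \exists g\, \exists f\, (T(h) \land (M(g) \lor \neg T(f)))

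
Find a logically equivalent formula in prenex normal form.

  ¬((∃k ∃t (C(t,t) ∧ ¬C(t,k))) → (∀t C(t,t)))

∃k ∃t ∃c (C(t,t) ∧ ¬C(t,k) ∧ ¬C(c,c))

First replace A → B with ¬A ∨ B.
  ¬(¬(∃k ∃t (C(t,t) ∧ ¬C(t,k))) ∨ (∀t C(t,t)))
Move each ¬ inward, flipping quantifiers it crosses:
  (∃k ∃t (C(t,t) ∧ ¬C(t,k))) ∧ (∃t ¬C(t,t))
Give each quantifier a distinct variable: t↦c.
  (∃k ∃t (C(t,t) ∧ ¬C(t,k))) ∧ (∃c ¬C(c,c))
Extract every quantifier outward, since the variables are now distinct and don't occur free across branches:
  ∃k ∃t ∃c (C(t,t) ∧ ¬C(t,k) ∧ ¬C(c,c))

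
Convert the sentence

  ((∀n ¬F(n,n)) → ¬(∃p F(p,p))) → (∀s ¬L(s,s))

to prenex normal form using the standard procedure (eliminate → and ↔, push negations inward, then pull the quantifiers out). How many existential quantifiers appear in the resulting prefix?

1

Eliminate → and ↔ using ¬ and ∨.
  ¬(¬(∀n ¬F(n,n)) ∨ ¬(∃p F(p,p))) ∨ (∀s ¬L(s,s))
Drive negations inward (¬∀x A ≡ ∃x ¬A, ¬∃x A ≡ ∀x ¬A, De Morgan for ∧/∨):
  (∀n ¬F(n,n)) ∧ (∃p F(p,p)) ∨ (∀s ¬L(s,s))
All bound variables are already distinct, so no renaming is needed.
Extract every quantifier outward, since the variables are now distinct and don't occur free across branches:
  ∀n ∃p ∀s (¬F(n,n) ∧ F(p,p) ∨ ¬L(s,s))
The prefix is ∀n ∃p ∀s: 2 universal, 1 existential.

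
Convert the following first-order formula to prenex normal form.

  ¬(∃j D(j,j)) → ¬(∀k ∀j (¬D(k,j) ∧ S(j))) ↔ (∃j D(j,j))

∀j ∀k ∀y1 ∃x ∀t ∃y ∃x1 ∃w ((¬D(j,j) ∧ ¬D(k,y1) ∧ S(y1) ∨ D(x,x)) ∧ (¬D(t,t) ∨ D(y,y) ∨ D(x1,w) ∨ ¬S(w)))

Rewrite implications/biconditionals: A → B as ¬A ∨ B; A ↔ B as (¬A ∨ B) ∧ (¬B ∨ A).
  (¬(¬¬(∃j D(j,j)) ∨ ¬(∀k ∀j (¬D(k,j) ∧ S(j)))) ∨ (∃j D(j,j))) ∧ (¬(∃j D(j,j)) ∨ ¬¬(∃j D(j,j)) ∨ ¬(∀k ∀j (¬D(k,j) ∧ S(j))))
Drive negations inward (¬∀x A ≡ ∃x ¬A, ¬∃x A ≡ ∀x ¬A, De Morgan for ∧/∨):
  ((∀j ¬D(j,j)) ∧ (∀k ∀j (¬D(k,j) ∧ S(j))) ∨ (∃j D(j,j))) ∧ ((∀j ¬D(j,j)) ∨ (∃j D(j,j)) ∨ (∃k ∃j (D(k,j) ∨ ¬S(j))))
Give each quantifier a distinct variable: j↦y1, j↦x, j↦t, j↦y, k↦x1, j↦w.
  ((∀j ¬D(j,j)) ∧ (∀k ∀y1 (¬D(k,y1) ∧ S(y1))) ∨ (∃x D(x,x))) ∧ ((∀t ¬D(t,t)) ∨ (∃y D(y,y)) ∨ (∃x1 ∃w (D(x1,w) ∨ ¬S(w))))
Finally move all quantifiers to the prefix:
  ∀j ∀k ∀y1 ∃x ∀t ∃y ∃x1 ∃w ((¬D(j,j) ∧ ¬D(k,y1) ∧ S(y1) ∨ D(x,x)) ∧ (¬D(t,t) ∨ D(y,y) ∨ D(x1,w) ∨ ¬S(w)))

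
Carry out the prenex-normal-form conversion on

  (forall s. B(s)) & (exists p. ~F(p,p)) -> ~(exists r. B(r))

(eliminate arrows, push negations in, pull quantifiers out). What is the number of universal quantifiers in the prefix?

2

First replace A → B with ¬A ∨ B.
  ~((forall s. B(s)) & (exists p. ~F(p,p))) | ~(exists r. B(r))
Push ¬ through the quantifiers and connectives to reach negation normal form:
  (exists s. ~B(s)) | (forall p. F(p,p)) | (forall r. ~B(r))
Pull the quantifiers to the front (each side's bound variable is not free in the other side):
  exists s. forall p. forall r. (~B(s) | F(p,p) | ~B(r))
The prefix is exists s forall p forall r: 2 universal, 1 existential.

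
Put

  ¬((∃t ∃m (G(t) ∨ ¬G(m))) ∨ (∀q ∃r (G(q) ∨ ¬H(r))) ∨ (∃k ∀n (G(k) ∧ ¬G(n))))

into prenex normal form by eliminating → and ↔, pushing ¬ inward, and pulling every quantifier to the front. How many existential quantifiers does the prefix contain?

2

Push ¬ through the quantifiers and connectives to reach negation normal form:
  (∀t ∀m (¬G(t) ∧ G(m))) ∧ (∃q ∀r (¬G(q) ∧ H(r))) ∧ (∀k ∃n (¬G(k) ∨ G(n)))
All bound variables are already distinct, so no renaming is needed.
Pull the quantifiers to the front (each side's bound variable is not free in the other side):
  ∀t ∀m ∃q ∀r ∀k ∃n (¬G(t) ∧ G(m) ∧ ¬G(q) ∧ H(r) ∧ (¬G(k) ∨ G(n)))
The prefix is ∀t ∀m ∃q ∀r ∀k ∃n: 4 universal, 2 existential.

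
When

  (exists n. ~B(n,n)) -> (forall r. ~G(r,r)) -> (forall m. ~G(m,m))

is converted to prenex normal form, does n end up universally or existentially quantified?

Eliminate → and ↔ using ¬ and ∨.
  ~(exists n. ~B(n,n)) | ~(forall r. ~G(r,r)) | (forall m. ~G(m,m))
Move each ¬ inward, flipping quantifiers it crosses:
  (forall n. B(n,n)) | (exists r. G(r,r)) | (forall m. ~G(m,m))
Pull the quantifiers to the front (each side's bound variable is not free in the other side):
  forall n. exists r. forall m. (B(n,n) | G(r,r) | ~G(m,m))
The quantifier exists n sits under an odd number of negations (counting the antecedent side of each →), so it flips to forall n.

universal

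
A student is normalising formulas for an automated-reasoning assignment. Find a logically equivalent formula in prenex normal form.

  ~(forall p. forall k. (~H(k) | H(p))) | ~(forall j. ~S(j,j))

Push ¬ through the quantifiers and connectives to reach negation normal form:
  (exists p. exists k. (H(k) & ~H(p))) | (exists j. S(j,j))
Extract every quantifier outward, since the variables are now distinct and don't occur free across branches:
  exists p. exists k. exists j. (H(k) & ~H(p) | S(j,j))

exists p. exists k. exists j. (H(k) & ~H(p) | S(j,j))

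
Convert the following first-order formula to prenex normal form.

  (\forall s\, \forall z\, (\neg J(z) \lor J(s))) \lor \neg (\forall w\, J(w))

Push ¬ through the quantifiers and connectives to reach negation normal form:
  (\forall s\, \forall z\, (\neg J(z) \lor J(s))) \lor (\exists w\, \neg J(w))
All bound variables are already distinct, so no renaming is needed.
Pull the quantifiers to the front (each side's bound variable is not free in the other side):
  \forall s\, \forall z\, \exists w\, (\neg J(z) \lor J(s) \lor \neg J(w))

\forall s\, \forall z\, \exists w\, (\neg J(z) \lor J(s) \lor \neg J(w))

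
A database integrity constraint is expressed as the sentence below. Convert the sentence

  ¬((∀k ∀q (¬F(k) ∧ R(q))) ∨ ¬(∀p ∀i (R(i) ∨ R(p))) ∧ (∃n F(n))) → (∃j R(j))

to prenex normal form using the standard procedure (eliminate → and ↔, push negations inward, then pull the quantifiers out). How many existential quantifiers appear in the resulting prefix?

Eliminate → and ↔ using ¬ and ∨.
  ¬¬((∀k ∀q (¬F(k) ∧ R(q))) ∨ ¬(∀p ∀i (R(i) ∨ R(p))) ∧ (∃n F(n))) ∨ (∃j R(j))
Push ¬ through the quantifiers and connectives to reach negation normal form:
  (∀k ∀q (¬F(k) ∧ R(q))) ∨ (∃p ∃i (¬R(i) ∧ ¬R(p))) ∧ (∃n F(n)) ∨ (∃j R(j))
Extract every quantifier outward, since the variables are now distinct and don't occur free across branches:
  ∀k ∀q ∃p ∃i ∃n ∃j (¬F(k) ∧ R(q) ∨ ¬R(i) ∧ ¬R(p) ∧ F(n) ∨ R(j))
The prefix is ∀k ∀q ∃p ∃i ∃n ∃j: 2 universal, 4 existential.

4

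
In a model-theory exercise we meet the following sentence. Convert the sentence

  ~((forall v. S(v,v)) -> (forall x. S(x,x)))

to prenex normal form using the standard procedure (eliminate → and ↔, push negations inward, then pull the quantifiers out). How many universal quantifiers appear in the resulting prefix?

1

First replace A → B with ¬A ∨ B.
  ~(~(forall v. S(v,v)) | (forall x. S(x,x)))
Move each ¬ inward, flipping quantifiers it crosses:
  (forall v. S(v,v)) & (exists x. ~S(x,x))
All bound variables are already distinct, so no renaming is needed.
Finally move all quantifiers to the prefix:
  forall v. exists x. (S(v,v) & ~S(x,x))
The prefix is forall v exists x: 1 universal, 1 existential.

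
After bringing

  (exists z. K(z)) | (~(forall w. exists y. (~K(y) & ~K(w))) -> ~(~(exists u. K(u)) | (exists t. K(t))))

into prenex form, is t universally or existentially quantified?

First replace A → B with ¬A ∨ B.
  (exists z. K(z)) | ~~(forall w. exists y. (~K(y) & ~K(w))) | ~(~(exists u. K(u)) | (exists t. K(t)))
Move each ¬ inward, flipping quantifiers it crosses:
  (exists z. K(z)) | (forall w. exists y. (~K(y) & ~K(w))) | (exists u. K(u)) & (forall t. ~K(t))
All bound variables are already distinct, so no renaming is needed.
Pull the quantifiers to the front (each side's bound variable is not free in the other side):
  exists z. forall w. exists y. exists u. forall t. (K(z) | ~K(y) & ~K(w) | K(u) & ~K(t))
The quantifier exists t sits under an odd number of negations (counting the antecedent side of each →), so it flips to forall t.

universal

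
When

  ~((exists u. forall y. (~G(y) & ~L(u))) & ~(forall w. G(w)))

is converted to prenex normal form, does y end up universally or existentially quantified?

existential

Move each ¬ inward, flipping quantifiers it crosses:
  (forall u. exists y. (G(y) | L(u))) | (forall w. G(w))
All bound variables are already distinct, so no renaming is needed.
Finally move all quantifiers to the prefix:
  forall u. exists y. forall w. (G(y) | L(u) | G(w))
The quantifier forall y sits under an odd number of negations, so it flips to exists y.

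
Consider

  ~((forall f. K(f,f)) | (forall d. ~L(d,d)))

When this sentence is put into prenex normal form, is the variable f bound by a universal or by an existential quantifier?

Push ¬ through the quantifiers and connectives to reach negation normal form:
  (exists f. ~K(f,f)) & (exists d. L(d,d))
All bound variables are already distinct, so no renaming is needed.
Pull the quantifiers to the front (each side's bound variable is not free in the other side):
  exists f. exists d. (~K(f,f) & L(d,d))
The quantifier forall f sits under an odd number of negations, so it flips to exists f.

existential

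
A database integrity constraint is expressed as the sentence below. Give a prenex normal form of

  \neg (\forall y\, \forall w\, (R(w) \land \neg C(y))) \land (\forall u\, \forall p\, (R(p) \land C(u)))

\exists y\, \exists w\, \forall u\, \forall p\, ((\neg R(w) \lor C(y)) \land R(p) \land C(u))

Push ¬ through the quantifiers and connectives to reach negation normal form:
  (\exists y\, \exists w\, (\neg R(w) \lor C(y))) \land (\forall u\, \forall p\, (R(p) \land C(u)))
Pull the quantifiers to the front (each side's bound variable is not free in the other side):
  \exists y\, \exists w\, \forall u\, \forall p\, ((\neg R(w) \lor C(y)) \land R(p) \land C(u))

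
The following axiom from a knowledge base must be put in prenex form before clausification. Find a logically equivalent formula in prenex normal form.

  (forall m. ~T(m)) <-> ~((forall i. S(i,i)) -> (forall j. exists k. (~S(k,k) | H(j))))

Rewrite implications/biconditionals: A → B as ¬A ∨ B; A ↔ B as (¬A ∨ B) ∧ (¬B ∨ A).
  (~(forall m. ~T(m)) | ~(~(forall i. S(i,i)) | (forall j. exists k. (~S(k,k) | H(j))))) & (~~(~(forall i. S(i,i)) | (forall j. exists k. (~S(k,k) | H(j)))) | (forall m. ~T(m)))
Push ¬ through the quantifiers and connectives to reach negation normal form:
  ((exists m. T(m)) | (forall i. S(i,i)) & (exists j. forall k. (S(k,k) & ~H(j)))) & ((exists i. ~S(i,i)) | (forall j. exists k. (~S(k,k) | H(j))) | (forall m. ~T(m)))
Standardize variables apart so no two quantifiers bind the same name: i↦v, j↦z, k↦z1, m↦s.
  ((exists m. T(m)) | (forall i. S(i,i)) & (exists j. forall k. (S(k,k) & ~H(j)))) & ((exists v. ~S(v,v)) | (forall z. exists z1. (~S(z1,z1) | H(z))) | (forall s. ~T(s)))
Extract every quantifier outward, since the variables are now distinct and don't occur free across branches:
  exists m. forall i. exists j. forall k. exists v. forall z. exists z1. forall s. ((T(m) | S(i,i) & S(k,k) & ~H(j)) & (~S(v,v) | ~S(z1,z1) | H(z) | ~T(s)))

exists m. forall i. exists j. forall k. exists v. forall z. exists z1. forall s. ((T(m) | S(i,i) & S(k,k) & ~H(j)) & (~S(v,v) | ~S(z1,z1) | H(z) | ~T(s)))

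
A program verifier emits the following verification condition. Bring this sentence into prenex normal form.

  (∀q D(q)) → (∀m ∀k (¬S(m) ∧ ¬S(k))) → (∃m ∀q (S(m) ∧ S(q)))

First replace A → B with ¬A ∨ B.
  ¬(∀q D(q)) ∨ ¬(∀m ∀k (¬S(m) ∧ ¬S(k))) ∨ (∃m ∀q (S(m) ∧ S(q)))
Drive negations inward (¬∀x A ≡ ∃x ¬A, ¬∃x A ≡ ∀x ¬A, De Morgan for ∧/∨):
  (∃q ¬D(q)) ∨ (∃m ∃k (S(m) ∨ S(k))) ∨ (∃m ∀q (S(m) ∧ S(q)))
Standardize variables apart so no two quantifiers bind the same name: m↦v1, q↦w1.
  (∃q ¬D(q)) ∨ (∃m ∃k (S(m) ∨ S(k))) ∨ (∃v1 ∀w1 (S(v1) ∧ S(w1)))
Finally move all quantifiers to the prefix:
  ∃q ∃m ∃k ∃v1 ∀w1 (¬D(q) ∨ S(m) ∨ S(k) ∨ S(v1) ∧ S(w1))

∃q ∃m ∃k ∃v1 ∀w1 (¬D(q) ∨ S(m) ∨ S(k) ∨ S(v1) ∧ S(w1))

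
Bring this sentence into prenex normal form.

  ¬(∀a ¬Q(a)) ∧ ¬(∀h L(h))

Push ¬ through the quantifiers and connectives to reach negation normal form:
  (∃a Q(a)) ∧ (∃h ¬L(h))
All bound variables are already distinct, so no renaming is needed.
Finally move all quantifiers to the prefix:
  ∃a ∃h (Q(a) ∧ ¬L(h))

∃a ∃h (Q(a) ∧ ¬L(h))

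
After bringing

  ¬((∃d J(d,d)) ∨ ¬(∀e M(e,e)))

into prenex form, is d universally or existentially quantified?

Move each ¬ inward, flipping quantifiers it crosses:
  (∀d ¬J(d,d)) ∧ (∀e M(e,e))
All bound variables are already distinct, so no renaming is needed.
Extract every quantifier outward, since the variables are now distinct and don't occur free across branches:
  ∀d ∀e (¬J(d,d) ∧ M(e,e))
The quantifier ∃d sits under an odd number of negations, so it flips to ∀d.

universal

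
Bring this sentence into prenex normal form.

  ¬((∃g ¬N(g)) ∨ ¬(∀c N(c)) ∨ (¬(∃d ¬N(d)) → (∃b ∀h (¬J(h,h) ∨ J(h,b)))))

∀g ∀c ∀d ∀b ∃h (N(g) ∧ N(c) ∧ N(d) ∧ J(h,h) ∧ ¬J(h,b))

Rewrite implications/biconditionals: A → B as ¬A ∨ B.
  ¬((∃g ¬N(g)) ∨ ¬(∀c N(c)) ∨ ¬¬(∃d ¬N(d)) ∨ (∃b ∀h (¬J(h,h) ∨ J(h,b))))
Move each ¬ inward, flipping quantifiers it crosses:
  (∀g N(g)) ∧ (∀c N(c)) ∧ (∀d N(d)) ∧ (∀b ∃h (J(h,h) ∧ ¬J(h,b)))
Extract every quantifier outward, since the variables are now distinct and don't occur free across branches:
  ∀g ∀c ∀d ∀b ∃h (N(g) ∧ N(c) ∧ N(d) ∧ J(h,h) ∧ ¬J(h,b))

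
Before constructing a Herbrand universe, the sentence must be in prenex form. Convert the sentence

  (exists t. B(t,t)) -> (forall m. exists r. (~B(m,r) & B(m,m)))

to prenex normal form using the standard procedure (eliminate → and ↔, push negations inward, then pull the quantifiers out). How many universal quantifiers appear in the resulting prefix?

2

First replace A → B with ¬A ∨ B.
  ~(exists t. B(t,t)) | (forall m. exists r. (~B(m,r) & B(m,m)))
Drive negations inward (¬∀x A ≡ ∃x ¬A, ¬∃x A ≡ ∀x ¬A, De Morgan for ∧/∨):
  (forall t. ~B(t,t)) | (forall m. exists r. (~B(m,r) & B(m,m)))
All bound variables are already distinct, so no renaming is needed.
Extract every quantifier outward, since the variables are now distinct and don't occur free across branches:
  forall t. forall m. exists r. (~B(t,t) | ~B(m,r) & B(m,m))
The prefix is forall t forall m exists r: 2 universal, 1 existential.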